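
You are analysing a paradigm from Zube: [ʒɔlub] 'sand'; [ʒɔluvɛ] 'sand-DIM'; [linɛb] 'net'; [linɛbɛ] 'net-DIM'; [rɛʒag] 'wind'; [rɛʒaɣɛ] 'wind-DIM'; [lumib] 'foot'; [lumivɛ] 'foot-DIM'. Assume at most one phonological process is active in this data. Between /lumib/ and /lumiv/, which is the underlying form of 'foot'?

In [lumib] and [lumivɛ] the final segment of 'foot' alternates: [b] ~ [v].
The stem 'net' ([linɛb], [linɛbɛ]) shows [b] unchanged in both environments, so [b] cannot be basic with [v] derived before the DIM suffix.
The underlying segment must be /v/; voiced fricatives become stops word-finally, yielding [b] there.

/lumiv/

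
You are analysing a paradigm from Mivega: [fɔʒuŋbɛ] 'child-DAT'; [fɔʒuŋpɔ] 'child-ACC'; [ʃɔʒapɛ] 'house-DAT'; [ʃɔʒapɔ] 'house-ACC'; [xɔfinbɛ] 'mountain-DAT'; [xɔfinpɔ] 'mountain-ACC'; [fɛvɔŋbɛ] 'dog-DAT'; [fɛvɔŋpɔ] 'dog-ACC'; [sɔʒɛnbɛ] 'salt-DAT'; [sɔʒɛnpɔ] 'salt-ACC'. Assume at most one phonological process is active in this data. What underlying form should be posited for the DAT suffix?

/-bɛ/

The DAT suffix surfaces as [-bɛ] and [-pɛ], depending on the final segment of the stem.
By contrast the ACC suffix keeps its initial [p] throughout — that segment must be underlying.
The DAT suffix is therefore /-bɛ/ underlyingly, with post-vocalic devoicing: voiced stops become voiceless after a vowel.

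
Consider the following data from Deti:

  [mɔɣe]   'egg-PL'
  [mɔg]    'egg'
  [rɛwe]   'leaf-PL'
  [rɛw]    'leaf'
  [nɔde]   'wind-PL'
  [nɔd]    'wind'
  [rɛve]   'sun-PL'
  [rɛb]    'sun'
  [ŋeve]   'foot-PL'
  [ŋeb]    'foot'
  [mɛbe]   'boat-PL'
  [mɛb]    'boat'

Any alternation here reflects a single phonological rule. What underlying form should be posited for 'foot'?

/ŋev/

The stem for 'foot' ends in [v] in [ŋeve] but [b] in [ŋeb].
But 'boat' keeps [b] in both environments ([mɛbe], [mɛb]), so there is no rule changing /b/ to [v] before the PL suffix.
The underlying segment must be /v/; voiced fricatives become stops word-finally, yielding [b] there.
Hence 'foot' is /ŋev/ underlyingly.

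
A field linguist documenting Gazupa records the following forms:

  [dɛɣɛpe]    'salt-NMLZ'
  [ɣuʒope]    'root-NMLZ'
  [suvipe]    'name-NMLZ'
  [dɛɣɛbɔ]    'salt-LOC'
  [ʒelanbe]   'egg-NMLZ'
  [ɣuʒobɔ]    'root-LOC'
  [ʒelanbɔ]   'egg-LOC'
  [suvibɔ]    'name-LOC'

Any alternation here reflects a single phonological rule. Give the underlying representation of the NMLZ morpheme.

The NMLZ suffix surfaces as [-be] and [-pe], depending on the final segment of the stem.
By contrast the LOC suffix keeps its initial [b] throughout — that segment must be underlying.
The NMLZ suffix is therefore /-pe/ underlyingly, with post-nasal voicing: voiceless stops become voiced after a nasal.

/-pe/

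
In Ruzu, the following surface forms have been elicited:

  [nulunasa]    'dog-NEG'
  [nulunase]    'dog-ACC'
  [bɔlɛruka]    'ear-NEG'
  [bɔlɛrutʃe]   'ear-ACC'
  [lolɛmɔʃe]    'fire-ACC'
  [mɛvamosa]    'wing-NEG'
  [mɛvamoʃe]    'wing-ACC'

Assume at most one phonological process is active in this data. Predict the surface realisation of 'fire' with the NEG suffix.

The stem for 'wing' ends in [s] in [mɛvamosa] but [ʃ] in [mɛvamoʃe].
If /s/ were underlying and a rule turned it into [ʃ] before the ACC suffix, 'dog' would also alternate; but it has [s] in both [nulunasa] and [nulunase].
Therefore /ʃ/ is basic and [s] is derived by depalatalization (palato-alveolar /tʃ/ and /ʃ/ become [k] and [s] when no front vowel follows).
From [lolɛmɔʃe] the stem 'fire' is /lolɛmɔʃ/; when no front vowel follows this yields [lolɛmɔsa].

[lolɛmɔsa]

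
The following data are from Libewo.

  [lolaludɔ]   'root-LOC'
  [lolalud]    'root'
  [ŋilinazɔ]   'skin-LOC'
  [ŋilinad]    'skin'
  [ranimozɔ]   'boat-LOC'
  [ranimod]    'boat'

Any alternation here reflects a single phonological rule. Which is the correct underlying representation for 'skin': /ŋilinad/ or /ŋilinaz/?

The root 'skin' surfaces as [ŋilinazɔ] and [ŋilinad], with a stem-final [z] ~ [d] alternation.
If /d/ were underlying and a rule turned it into [z] before the LOC suffix, 'root' would also alternate; but it has [d] in both [lolaludɔ] and [lolalud].
The alternation reflects word-final hardening: voiced fricatives become stops word-finally. /z/ is underlying.

/ŋilinaz/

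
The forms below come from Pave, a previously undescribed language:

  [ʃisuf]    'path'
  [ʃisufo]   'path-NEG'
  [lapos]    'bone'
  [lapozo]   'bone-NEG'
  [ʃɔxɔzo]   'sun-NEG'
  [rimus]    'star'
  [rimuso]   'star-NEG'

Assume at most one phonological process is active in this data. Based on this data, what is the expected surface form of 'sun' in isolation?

[ʃɔxɔs]

'bone' shows [s] ~ [z] at the end of the stem ([lapos] vs [lapozo]).
If /s/ were underlying and a rule turned it into [z] before the NEG suffix, 'star' would also alternate; but it has [s] in both [rimus] and [rimuso].
The underlying segment must be /z/; voiced obstruents become voiceless word-finally, yielding [s] there.
From [ʃɔxɔzo] the stem 'sun' is /ʃɔxɔz/; word-finally this yields [ʃɔxɔs].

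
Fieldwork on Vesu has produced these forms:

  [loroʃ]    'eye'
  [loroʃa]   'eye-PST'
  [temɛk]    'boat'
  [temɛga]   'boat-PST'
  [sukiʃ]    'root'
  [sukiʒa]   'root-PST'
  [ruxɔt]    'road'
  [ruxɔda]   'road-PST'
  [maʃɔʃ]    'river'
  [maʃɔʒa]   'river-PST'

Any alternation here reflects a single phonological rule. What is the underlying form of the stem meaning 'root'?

The stem for 'root' ends in [ʃ] in [sukiʃ] but [ʒ] in [sukiʒa].
The stem 'eye' ([loroʃ], [loroʃa]) shows [ʃ] unchanged in both environments, so [ʃ] cannot be basic with [ʒ] derived before the PST suffix.
The underlying segment must be /ʒ/; voiced obstruents become voiceless word-finally, yielding [ʃ] there.

/sukiʒ/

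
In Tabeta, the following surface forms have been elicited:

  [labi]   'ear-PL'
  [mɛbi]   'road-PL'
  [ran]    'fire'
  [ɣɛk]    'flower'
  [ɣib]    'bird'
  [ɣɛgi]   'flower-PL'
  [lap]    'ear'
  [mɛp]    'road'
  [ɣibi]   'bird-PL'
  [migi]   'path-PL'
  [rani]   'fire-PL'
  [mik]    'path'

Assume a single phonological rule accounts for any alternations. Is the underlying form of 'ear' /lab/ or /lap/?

The stem for 'ear' ends in [p] in [lap] but [b] in [labi].
The stem 'bird' ([ɣib], [ɣibi]) shows [b] unchanged in both environments, so [b] cannot be basic with [p] derived in isolation.
The alternation reflects intervocalic voicing: voiceless stops become voiced between vowels. /p/ is underlying.

/lap/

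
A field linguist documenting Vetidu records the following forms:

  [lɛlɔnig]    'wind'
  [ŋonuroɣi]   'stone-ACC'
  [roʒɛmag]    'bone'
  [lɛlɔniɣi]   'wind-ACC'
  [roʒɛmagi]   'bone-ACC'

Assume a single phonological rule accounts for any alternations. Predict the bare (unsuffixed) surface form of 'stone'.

'wind' shows [g] ~ [ɣ] at the end of the stem ([lɛlɔnig] vs [lɛlɔniɣi]).
The stem 'bone' ([roʒɛmag], [roʒɛmagi]) shows [g] unchanged in both environments, so [g] cannot be basic with [ɣ] derived before the ACC suffix.
So /ɣ/ is underlying, and a rule of word-final hardening — voiced fricatives become stops word-finally — gives [g].
From [ŋonuroɣi] the stem 'stone' is /ŋonuroɣ/; word-finally this yields [ŋonurog].

[ŋonurog]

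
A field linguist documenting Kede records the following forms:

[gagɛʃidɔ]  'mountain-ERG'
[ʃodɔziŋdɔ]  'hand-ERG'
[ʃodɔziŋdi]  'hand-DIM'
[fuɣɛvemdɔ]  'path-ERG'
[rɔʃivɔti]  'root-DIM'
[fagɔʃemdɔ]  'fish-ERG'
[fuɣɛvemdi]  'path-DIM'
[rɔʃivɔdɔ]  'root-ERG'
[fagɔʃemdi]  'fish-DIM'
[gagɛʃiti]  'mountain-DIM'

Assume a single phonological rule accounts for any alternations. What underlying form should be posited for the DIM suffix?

The DIM suffix surfaces as [-di] and [-ti], depending on the final segment of the stem.
By contrast the ERG suffix keeps its initial [d] throughout — that segment must be underlying.
So the underlying form is /-ti/, and voiceless stops become voiced after a nasal.

/-ti/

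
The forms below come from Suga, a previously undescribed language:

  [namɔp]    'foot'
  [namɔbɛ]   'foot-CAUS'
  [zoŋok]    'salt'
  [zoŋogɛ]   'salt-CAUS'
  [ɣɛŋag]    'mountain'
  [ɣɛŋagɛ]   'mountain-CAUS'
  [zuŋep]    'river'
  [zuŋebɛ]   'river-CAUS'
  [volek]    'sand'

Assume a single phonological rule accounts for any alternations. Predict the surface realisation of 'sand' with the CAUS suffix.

The stem for 'salt' ends in [k] in [zoŋok] but [g] in [zoŋogɛ].
The stem 'mountain' ([ɣɛŋag], [ɣɛŋagɛ]) shows [g] unchanged in both environments, so [g] cannot be basic with [k] derived in isolation.
The underlying segment must be /k/; voiceless stops become voiced between vowels, yielding [g] there.
The one attested form of 'sand', [volek], shows underlying /volek/. Applying the same rule between vowels gives [volegɛ].

[volegɛ]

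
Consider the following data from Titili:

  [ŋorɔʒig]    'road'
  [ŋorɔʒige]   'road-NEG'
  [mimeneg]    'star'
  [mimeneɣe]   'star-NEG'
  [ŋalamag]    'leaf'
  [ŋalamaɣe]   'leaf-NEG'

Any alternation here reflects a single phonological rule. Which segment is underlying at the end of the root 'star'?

/ɣ/

'star' shows [g] ~ [ɣ] at the end of the stem ([mimeneg] vs [mimeneɣe]).
Compare 'road', with invariant [g] in [ŋorɔʒig] and [ŋorɔʒige]: an analysis with underlying /g/ and a rule producing [ɣ] before the NEG suffix would wrongly predict alternation here too.
The alternation reflects word-final hardening: voiced fricatives become stops word-finally. /ɣ/ is underlying.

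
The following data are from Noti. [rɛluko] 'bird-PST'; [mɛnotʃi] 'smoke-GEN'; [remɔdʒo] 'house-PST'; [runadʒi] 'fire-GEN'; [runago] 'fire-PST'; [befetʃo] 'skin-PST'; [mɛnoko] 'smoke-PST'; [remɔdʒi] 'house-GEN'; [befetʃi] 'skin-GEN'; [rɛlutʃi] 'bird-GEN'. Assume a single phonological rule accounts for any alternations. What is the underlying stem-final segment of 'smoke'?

'smoke' shows [k] ~ [tʃ] at the end of the stem ([mɛnoko] vs [mɛnotʃi]).
But 'skin' keeps [tʃ] in both environments ([befetʃo], [befetʃi]), so there is no rule changing /tʃ/ to [k] before the PST suffix.
So /k/ is underlying, and a rule of palatalization before a front vowel — /k/ and /g/ become palato-alveolar [tʃ] and [dʒ] before a front vowel — gives [tʃ].

/k/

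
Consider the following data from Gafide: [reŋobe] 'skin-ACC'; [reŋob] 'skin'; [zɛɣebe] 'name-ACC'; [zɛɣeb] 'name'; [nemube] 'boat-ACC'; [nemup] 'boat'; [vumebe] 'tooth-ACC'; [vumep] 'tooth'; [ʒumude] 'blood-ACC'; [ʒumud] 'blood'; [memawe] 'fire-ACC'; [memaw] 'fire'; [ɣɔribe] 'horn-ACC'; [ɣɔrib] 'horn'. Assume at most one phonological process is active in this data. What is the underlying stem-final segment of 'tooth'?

'tooth' shows [b] ~ [p] at the end of the stem ([vumebe] vs [vumep]).
Compare 'skin', with invariant [b] in [reŋobe] and [reŋob]: an analysis with underlying /b/ and a rule producing [p] in isolation would wrongly predict alternation here too.
The underlying segment must be /p/; voiceless stops become voiced between vowels, yielding [b] there.

/p/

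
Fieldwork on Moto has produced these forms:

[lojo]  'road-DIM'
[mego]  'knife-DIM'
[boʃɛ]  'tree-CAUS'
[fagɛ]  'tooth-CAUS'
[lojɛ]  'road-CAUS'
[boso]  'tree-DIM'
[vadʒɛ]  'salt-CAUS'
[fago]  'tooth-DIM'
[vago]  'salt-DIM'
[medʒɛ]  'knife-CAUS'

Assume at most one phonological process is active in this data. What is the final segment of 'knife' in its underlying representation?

/dʒ/

The root 'knife' surfaces as [medʒɛ] and [mego], with a stem-final [dʒ] ~ [g] alternation.
The stem 'tooth' ([fagɛ], [fago]) shows [g] unchanged in both environments, so [g] cannot be basic with [dʒ] derived before the CAUS suffix.
The underlying segment must be /dʒ/; palato-alveolar /dʒ/ and /ʃ/ become [g] and [s] when no front vowel follows, yielding [g] there.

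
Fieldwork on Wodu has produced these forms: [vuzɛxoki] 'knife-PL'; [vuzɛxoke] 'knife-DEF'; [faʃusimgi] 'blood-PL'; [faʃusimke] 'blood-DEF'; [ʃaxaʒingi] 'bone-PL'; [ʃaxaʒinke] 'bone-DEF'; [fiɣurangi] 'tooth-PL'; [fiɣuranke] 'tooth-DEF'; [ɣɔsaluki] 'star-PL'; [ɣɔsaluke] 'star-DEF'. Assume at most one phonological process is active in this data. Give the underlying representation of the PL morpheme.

The PL suffix surfaces as [-gi] and [-ki], depending on the final segment of the stem.
The DEF suffix, which begins with [k], is invariant after every stem; so [k] is not altered by any rule here.
The PL suffix is therefore /-gi/ underlyingly, with post-vocalic devoicing: voiced stops become voiceless after a vowel.

/-gi/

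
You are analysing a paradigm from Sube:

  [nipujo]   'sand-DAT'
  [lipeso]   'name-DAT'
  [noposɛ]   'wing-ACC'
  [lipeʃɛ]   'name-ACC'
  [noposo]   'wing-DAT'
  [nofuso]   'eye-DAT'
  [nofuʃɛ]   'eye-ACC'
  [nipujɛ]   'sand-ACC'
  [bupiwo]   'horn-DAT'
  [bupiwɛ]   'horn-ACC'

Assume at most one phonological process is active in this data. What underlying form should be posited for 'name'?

The root 'name' surfaces as [lipeso] and [lipeʃɛ], with a stem-final [s] ~ [ʃ] alternation.
If /s/ were underlying and a rule turned it into [ʃ] before the ACC suffix, 'wing' would also alternate; but it has [s] in both [noposo] and [noposɛ].
Therefore /ʃ/ is basic and [s] is derived by depalatalization (palato-alveolar /ʃ/ becomes [s] when no front vowel follows).

/lipeʃ/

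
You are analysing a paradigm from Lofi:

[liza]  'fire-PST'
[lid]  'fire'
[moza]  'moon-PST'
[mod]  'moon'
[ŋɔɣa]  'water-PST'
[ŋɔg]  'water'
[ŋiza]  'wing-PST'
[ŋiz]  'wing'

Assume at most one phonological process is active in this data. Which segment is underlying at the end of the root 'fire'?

/d/

The root 'fire' surfaces as [liza] and [lid], with a stem-final [z] ~ [d] alternation.
The stem 'wing' ([ŋiza], [ŋiz]) shows [z] unchanged in both environments, so [z] cannot be basic with [d] derived in isolation.
The underlying segment must be /d/; voiced stops become fricatives between vowels, yielding [z] there.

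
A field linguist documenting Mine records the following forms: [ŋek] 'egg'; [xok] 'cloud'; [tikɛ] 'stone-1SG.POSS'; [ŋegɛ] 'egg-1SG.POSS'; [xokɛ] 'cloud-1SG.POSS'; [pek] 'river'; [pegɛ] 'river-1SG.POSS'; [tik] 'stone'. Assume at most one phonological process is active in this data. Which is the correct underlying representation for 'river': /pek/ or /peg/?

In [pek] and [pegɛ] the final segment of 'river' alternates: [k] ~ [g].
If /k/ were underlying and a rule turned it into [g] before the 1SG.POSS suffix, 'stone' would also alternate; but it has [k] in both [tik] and [tikɛ].
Therefore /g/ is basic and [k] is derived by word-final obstruent devoicing (voiced obstruents become voiceless word-finally).

/peg/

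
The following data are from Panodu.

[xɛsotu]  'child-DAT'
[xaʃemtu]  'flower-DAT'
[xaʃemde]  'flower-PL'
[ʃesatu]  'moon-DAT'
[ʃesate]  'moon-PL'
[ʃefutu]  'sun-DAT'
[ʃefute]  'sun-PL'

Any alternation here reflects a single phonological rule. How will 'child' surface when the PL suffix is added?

The PL morpheme has two allomorphs, [-de] and [-te].
By contrast the DAT suffix keeps its initial [t] throughout — that segment must be underlying.
So the underlying form is /-de/, and voiced stops become voiceless after a vowel.
After 'child', which ends in a vowel, the suffix surfaces as [-te], giving [xɛsote].

[xɛsote]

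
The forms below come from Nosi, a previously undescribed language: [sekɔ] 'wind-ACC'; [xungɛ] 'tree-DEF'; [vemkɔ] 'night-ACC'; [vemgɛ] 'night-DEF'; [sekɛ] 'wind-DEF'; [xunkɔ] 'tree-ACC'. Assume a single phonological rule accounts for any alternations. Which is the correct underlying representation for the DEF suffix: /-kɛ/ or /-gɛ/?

/-gɛ/

The DEF suffix surfaces as [-gɛ] and [-kɛ], depending on the final segment of the stem.
The ACC suffix, which begins with [k], is invariant after every stem; so [k] is not altered by any rule here.
The DEF suffix is therefore /-gɛ/ underlyingly, with post-vocalic devoicing: voiced stops become voiceless after a vowel.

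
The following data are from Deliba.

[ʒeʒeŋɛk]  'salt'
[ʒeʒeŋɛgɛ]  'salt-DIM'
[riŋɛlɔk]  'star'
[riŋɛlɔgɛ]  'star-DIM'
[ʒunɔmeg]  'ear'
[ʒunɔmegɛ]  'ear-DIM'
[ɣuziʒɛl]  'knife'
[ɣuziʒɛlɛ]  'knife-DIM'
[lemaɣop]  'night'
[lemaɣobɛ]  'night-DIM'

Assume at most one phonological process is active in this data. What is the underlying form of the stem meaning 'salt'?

/ʒeʒeŋɛk/

In [ʒeʒeŋɛk] and [ʒeʒeŋɛgɛ] the final segment of 'salt' alternates: [k] ~ [g].
But 'ear' keeps [g] in both environments ([ʒunɔmeg], [ʒunɔmegɛ]), so there is no rule changing /g/ to [k] in isolation.
Therefore /k/ is basic and [g] is derived by intervocalic voicing (voiceless stops become voiced between vowels).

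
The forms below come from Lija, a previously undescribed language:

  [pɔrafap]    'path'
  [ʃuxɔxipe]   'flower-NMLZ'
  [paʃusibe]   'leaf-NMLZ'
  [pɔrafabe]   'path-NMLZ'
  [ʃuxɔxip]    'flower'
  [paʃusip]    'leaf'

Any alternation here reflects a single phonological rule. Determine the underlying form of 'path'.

In [pɔrafabe] and [pɔrafap] the final segment of 'path' alternates: [b] ~ [p].
The stem 'flower' ([ʃuxɔxipe], [ʃuxɔxip]) shows [p] unchanged in both environments, so [p] cannot be basic with [b] derived before the NMLZ suffix.
The alternation reflects word-final obstruent devoicing: voiced obstruents become voiceless word-finally. /b/ is underlying.

/pɔrafab/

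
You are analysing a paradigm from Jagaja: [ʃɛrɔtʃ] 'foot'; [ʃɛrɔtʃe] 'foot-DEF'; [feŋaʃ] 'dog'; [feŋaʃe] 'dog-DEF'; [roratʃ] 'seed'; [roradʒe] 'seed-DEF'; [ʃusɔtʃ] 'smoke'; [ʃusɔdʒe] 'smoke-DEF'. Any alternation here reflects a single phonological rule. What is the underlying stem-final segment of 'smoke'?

/dʒ/

The stem for 'smoke' ends in [tʃ] in [ʃusɔtʃ] but [dʒ] in [ʃusɔdʒe].
But 'foot' keeps [tʃ] in both environments ([ʃɛrɔtʃ], [ʃɛrɔtʃe]), so there is no rule changing /tʃ/ to [dʒ] before the DEF suffix.
The alternation reflects word-final obstruent devoicing: voiced obstruents become voiceless word-finally. /dʒ/ is underlying.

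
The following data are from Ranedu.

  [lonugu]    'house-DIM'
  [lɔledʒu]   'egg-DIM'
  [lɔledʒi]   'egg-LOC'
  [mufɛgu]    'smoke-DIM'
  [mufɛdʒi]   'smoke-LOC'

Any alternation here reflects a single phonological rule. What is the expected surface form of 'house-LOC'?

The stem for 'smoke' ends in [g] in [mufɛgu] but [dʒ] in [mufɛdʒi].
Compare 'egg', with invariant [dʒ] in [lɔledʒu] and [lɔledʒi]: an analysis with underlying /dʒ/ and a rule producing [g] before the DIM suffix would wrongly predict alternation here too.
The alternation reflects palatalization before a front vowel: /g/ becomes palato-alveolar [dʒ] before a front vowel. /g/ is underlying.
From [lonugu] the stem 'house' is /lonug/; before a front vowel this yields [lonudʒi].

[lonudʒi]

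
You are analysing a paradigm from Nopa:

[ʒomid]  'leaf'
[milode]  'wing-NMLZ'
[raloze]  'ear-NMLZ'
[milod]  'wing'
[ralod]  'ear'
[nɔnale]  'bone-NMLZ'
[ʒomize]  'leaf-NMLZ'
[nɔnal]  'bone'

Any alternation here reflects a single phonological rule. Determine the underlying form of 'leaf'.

/ʒomiz/

In [ʒomize] and [ʒomid] the final segment of 'leaf' alternates: [z] ~ [d].
Compare 'wing', with invariant [d] in [milode] and [milod]: an analysis with underlying /d/ and a rule producing [z] before the NMLZ suffix would wrongly predict alternation here too.
Therefore /z/ is basic and [d] is derived by word-final hardening (voiced fricatives become stops word-finally).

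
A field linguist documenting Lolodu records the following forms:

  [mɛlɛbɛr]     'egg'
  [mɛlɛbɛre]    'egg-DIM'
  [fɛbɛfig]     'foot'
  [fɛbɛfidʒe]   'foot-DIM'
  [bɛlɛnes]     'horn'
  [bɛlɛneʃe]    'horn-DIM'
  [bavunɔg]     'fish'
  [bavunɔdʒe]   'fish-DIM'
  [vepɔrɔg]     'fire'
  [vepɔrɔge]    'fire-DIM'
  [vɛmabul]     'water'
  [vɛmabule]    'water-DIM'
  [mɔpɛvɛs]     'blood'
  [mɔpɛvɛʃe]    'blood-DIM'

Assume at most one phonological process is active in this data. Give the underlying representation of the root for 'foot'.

The root 'foot' surfaces as [fɛbɛfig] and [fɛbɛfidʒe], with a stem-final [g] ~ [dʒ] alternation.
But 'fire' keeps [g] in both environments ([vepɔrɔg], [vepɔrɔge]), so there is no rule changing /g/ to [dʒ] before the DIM suffix.
So /dʒ/ is underlying, and a rule of depalatalization — palato-alveolar /dʒ/ and /ʃ/ become [g] and [s] when no front vowel follows — gives [g].

/fɛbɛfidʒ/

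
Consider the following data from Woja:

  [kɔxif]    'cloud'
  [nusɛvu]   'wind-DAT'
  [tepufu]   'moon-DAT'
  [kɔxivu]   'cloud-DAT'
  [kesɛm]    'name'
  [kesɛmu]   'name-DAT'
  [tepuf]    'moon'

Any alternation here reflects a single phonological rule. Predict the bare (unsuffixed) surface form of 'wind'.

[nusɛf]

The root 'cloud' surfaces as [kɔxivu] and [kɔxif], with a stem-final [v] ~ [f] alternation.
But 'moon' keeps [f] in both environments ([tepufu], [tepuf]), so there is no rule changing /f/ to [v] before the DAT suffix.
The underlying segment must be /v/; voiced obstruents become voiceless word-finally, yielding [f] there.
From [nusɛvu] the stem 'wind' is /nusɛv/; word-finally this yields [nusɛf].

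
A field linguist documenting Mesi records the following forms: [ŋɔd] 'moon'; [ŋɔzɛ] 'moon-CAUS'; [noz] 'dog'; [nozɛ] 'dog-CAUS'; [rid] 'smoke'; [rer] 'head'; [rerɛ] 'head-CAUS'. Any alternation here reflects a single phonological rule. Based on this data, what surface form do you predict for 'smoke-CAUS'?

[rizɛ]

The root 'moon' surfaces as [ŋɔd] and [ŋɔzɛ], with a stem-final [d] ~ [z] alternation.
But 'dog' keeps [z] in both environments ([noz], [nozɛ]), so there is no rule changing /z/ to [d] in isolation.
The alternation reflects intervocalic spirantization: voiced stops become fricatives between vowels. /d/ is underlying.
From [rid] the stem 'smoke' is /rid/; between vowels this yields [rizɛ].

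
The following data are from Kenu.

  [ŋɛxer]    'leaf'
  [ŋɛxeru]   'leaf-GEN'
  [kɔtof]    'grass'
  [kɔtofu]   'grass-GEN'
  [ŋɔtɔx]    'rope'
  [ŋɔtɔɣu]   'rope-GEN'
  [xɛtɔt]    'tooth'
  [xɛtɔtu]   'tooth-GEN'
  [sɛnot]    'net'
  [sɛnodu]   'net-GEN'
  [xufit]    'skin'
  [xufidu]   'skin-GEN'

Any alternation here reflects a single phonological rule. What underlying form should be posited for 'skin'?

/xufid/

'skin' shows [t] ~ [d] at the end of the stem ([xufit] vs [xufidu]).
The stem 'tooth' ([xɛtɔt], [xɛtɔtu]) shows [t] unchanged in both environments, so [t] cannot be basic with [d] derived before the GEN suffix.
So /d/ is underlying, and a rule of word-final obstruent devoicing — voiced obstruents become voiceless word-finally — gives [t].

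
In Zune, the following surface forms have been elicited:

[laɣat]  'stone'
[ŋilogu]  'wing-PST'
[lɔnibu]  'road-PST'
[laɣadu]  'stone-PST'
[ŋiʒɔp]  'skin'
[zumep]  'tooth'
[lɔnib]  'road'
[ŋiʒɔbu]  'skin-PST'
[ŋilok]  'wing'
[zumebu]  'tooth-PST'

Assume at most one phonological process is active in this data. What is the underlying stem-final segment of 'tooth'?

In [zumebu] and [zumep] the final segment of 'tooth' alternates: [b] ~ [p].
If /b/ were underlying and a rule turned it into [p] in isolation, 'road' would also alternate; but it has [b] in both [lɔnibu] and [lɔnib].
Therefore /p/ is basic and [b] is derived by intervocalic voicing (voiceless stops become voiced between vowels).

/p/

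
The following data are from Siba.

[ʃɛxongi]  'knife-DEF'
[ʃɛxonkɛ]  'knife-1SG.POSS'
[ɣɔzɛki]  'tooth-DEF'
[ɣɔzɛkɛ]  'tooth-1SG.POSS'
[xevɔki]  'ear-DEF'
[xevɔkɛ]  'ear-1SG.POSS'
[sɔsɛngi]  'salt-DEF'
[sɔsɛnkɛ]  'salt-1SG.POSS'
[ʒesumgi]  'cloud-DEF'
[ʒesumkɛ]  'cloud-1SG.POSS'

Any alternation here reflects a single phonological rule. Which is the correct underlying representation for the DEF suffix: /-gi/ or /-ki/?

The DEF suffix surfaces as [-gi] and [-ki], depending on the final segment of the stem.
By contrast the 1SG.POSS suffix keeps its initial [k] throughout — that segment must be underlying.
So the underlying form is /-gi/, and voiced stops become voiceless after a vowel.

/-gi/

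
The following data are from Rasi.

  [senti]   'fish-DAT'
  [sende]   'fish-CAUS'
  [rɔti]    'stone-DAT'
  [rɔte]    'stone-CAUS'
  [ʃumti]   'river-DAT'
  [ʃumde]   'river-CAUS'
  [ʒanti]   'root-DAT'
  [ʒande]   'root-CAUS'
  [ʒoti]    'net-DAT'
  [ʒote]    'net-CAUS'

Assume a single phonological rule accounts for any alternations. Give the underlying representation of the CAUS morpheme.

The CAUS morpheme has two allomorphs, [-de] and [-te].
By contrast the DAT suffix keeps its initial [t] throughout — that segment must be underlying.
The CAUS suffix is therefore /-de/ underlyingly, with post-vocalic devoicing: voiced stops become voiceless after a vowel.

/-de/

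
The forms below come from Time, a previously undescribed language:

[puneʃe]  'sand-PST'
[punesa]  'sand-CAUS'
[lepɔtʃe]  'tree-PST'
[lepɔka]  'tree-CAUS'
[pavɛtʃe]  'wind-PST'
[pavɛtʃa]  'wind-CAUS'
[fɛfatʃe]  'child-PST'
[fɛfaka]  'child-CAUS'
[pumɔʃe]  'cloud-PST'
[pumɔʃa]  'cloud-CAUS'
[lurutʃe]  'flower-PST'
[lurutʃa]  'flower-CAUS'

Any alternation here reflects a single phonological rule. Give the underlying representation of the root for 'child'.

In [fɛfatʃe] and [fɛfaka] the final segment of 'child' alternates: [tʃ] ~ [k].
Compare 'flower', with invariant [tʃ] in [lurutʃe] and [lurutʃa]: an analysis with underlying /tʃ/ and a rule producing [k] before the CAUS suffix would wrongly predict alternation here too.
The underlying segment must be /k/; /k/ and /s/ become palato-alveolar [tʃ] and [ʃ] before a front vowel, yielding [tʃ] there.
The underlying form of 'child' is therefore /fɛfak/.

/fɛfak/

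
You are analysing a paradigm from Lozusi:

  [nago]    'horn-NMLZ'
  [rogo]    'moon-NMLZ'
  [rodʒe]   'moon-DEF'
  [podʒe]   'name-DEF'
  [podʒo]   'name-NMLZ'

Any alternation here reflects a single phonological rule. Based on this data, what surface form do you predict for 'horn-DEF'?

[nadʒe]

In [rodʒe] and [rogo] the final segment of 'moon' alternates: [dʒ] ~ [g].
If /dʒ/ were underlying and a rule turned it into [g] before the NMLZ suffix, 'name' would also alternate; but it has [dʒ] in both [podʒe] and [podʒo].
The underlying segment must be /g/; /g/ becomes palato-alveolar [dʒ] before a front vowel, yielding [dʒ] there.
The one attested form of 'horn', [nago], shows underlying /nag/. Applying the same rule before a front vowel gives [nadʒe].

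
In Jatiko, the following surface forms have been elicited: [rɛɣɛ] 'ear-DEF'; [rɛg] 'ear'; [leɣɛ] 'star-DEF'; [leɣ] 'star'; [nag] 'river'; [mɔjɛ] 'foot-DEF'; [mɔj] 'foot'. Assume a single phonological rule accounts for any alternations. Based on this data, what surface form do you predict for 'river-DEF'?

[naɣɛ]

In [rɛɣɛ] and [rɛg] the final segment of 'ear' alternates: [ɣ] ~ [g].
But 'star' keeps [ɣ] in both environments ([leɣɛ], [leɣ]), so there is no rule changing /ɣ/ to [g] in isolation.
Therefore /g/ is basic and [ɣ] is derived by intervocalic spirantization (voiced stops become fricatives between vowels).
The one attested form of 'river', [nag], shows underlying /nag/. Applying the same rule between vowels gives [naɣɛ].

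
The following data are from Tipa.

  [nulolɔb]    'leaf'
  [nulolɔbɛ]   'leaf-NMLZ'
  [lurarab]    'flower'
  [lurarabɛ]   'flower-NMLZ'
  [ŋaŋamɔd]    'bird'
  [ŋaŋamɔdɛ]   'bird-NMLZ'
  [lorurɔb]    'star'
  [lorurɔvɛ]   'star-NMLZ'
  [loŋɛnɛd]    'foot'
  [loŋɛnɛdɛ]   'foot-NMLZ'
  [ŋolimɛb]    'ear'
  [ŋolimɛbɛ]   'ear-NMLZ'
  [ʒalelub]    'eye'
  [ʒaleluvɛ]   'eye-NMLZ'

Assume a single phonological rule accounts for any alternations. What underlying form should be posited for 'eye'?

The stem for 'eye' ends in [b] in [ʒalelub] but [v] in [ʒaleluvɛ].
Compare 'ear', with invariant [b] in [ŋolimɛb] and [ŋolimɛbɛ]: an analysis with underlying /b/ and a rule producing [v] before the NMLZ suffix would wrongly predict alternation here too.
Therefore /v/ is basic and [b] is derived by word-final hardening (voiced fricatives become stops word-finally).

/ʒaleluv/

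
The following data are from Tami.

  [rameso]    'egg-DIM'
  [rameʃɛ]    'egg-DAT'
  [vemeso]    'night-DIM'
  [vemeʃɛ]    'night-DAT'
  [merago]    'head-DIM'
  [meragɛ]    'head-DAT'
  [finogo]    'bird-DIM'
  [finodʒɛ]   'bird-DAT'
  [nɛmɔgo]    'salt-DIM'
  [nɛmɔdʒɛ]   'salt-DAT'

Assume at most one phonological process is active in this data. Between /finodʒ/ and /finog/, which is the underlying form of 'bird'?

/finodʒ/

The stem for 'bird' ends in [g] in [finogo] but [dʒ] in [finodʒɛ].
The stem 'head' ([merago], [meragɛ]) shows [g] unchanged in both environments, so [g] cannot be basic with [dʒ] derived before the DAT suffix.
Therefore /dʒ/ is basic and [g] is derived by depalatalization (palato-alveolar /dʒ/ and /ʃ/ become [g] and [s] when no front vowel follows).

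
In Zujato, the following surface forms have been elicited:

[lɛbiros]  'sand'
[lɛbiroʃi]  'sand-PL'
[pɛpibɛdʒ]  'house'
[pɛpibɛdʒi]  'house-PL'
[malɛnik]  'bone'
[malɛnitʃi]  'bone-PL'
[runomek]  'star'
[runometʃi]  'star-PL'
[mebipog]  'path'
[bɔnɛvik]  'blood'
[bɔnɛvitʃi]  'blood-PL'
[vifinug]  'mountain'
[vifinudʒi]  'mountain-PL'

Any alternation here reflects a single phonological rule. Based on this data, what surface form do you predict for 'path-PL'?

[mebipodʒi]

In [vifinug] and [vifinudʒi] the final segment of 'mountain' alternates: [g] ~ [dʒ].
The stem 'house' ([pɛpibɛdʒ], [pɛpibɛdʒi]) shows [dʒ] unchanged in both environments, so [dʒ] cannot be basic with [g] derived in isolation.
The alternation reflects palatalization before a front vowel: /k/, /g/ and /s/ become palato-alveolar [tʃ], [dʒ] and [ʃ] before a front vowel. /g/ is underlying.
From [mebipog] the stem 'path' is /mebipog/; before a front vowel this yields [mebipodʒi].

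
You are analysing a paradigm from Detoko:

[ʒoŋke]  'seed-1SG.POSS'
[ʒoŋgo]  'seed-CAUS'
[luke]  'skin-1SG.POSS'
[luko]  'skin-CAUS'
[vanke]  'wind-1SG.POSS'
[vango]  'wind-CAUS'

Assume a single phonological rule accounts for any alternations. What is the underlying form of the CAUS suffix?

/-go/

The CAUS morpheme has two allomorphs, [-go] and [-ko].
The 1SG.POSS suffix, which begins with [k], is invariant after every stem; so [k] is not altered by any rule here.
So the underlying form is /-go/, and voiced stops become voiceless after a vowel.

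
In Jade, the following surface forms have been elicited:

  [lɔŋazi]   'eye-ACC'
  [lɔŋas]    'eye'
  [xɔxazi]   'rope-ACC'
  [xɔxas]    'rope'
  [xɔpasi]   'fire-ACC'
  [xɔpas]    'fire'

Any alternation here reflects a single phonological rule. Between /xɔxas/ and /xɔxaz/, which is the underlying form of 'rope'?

In [xɔxazi] and [xɔxas] the final segment of 'rope' alternates: [z] ~ [s].
But 'fire' keeps [s] in both environments ([xɔpasi], [xɔpas]), so there is no rule changing /s/ to [z] before the ACC suffix.
The alternation reflects word-final obstruent devoicing: voiced obstruents become voiceless word-finally. /z/ is underlying.

/xɔxaz/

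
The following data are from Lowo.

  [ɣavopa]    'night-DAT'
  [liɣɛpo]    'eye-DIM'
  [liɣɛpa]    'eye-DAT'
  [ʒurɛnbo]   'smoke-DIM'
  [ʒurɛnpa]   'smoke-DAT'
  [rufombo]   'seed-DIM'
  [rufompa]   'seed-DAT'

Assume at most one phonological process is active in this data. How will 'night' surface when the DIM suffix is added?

The DIM morpheme has two allomorphs, [-bo] and [-po].
By contrast the DAT suffix keeps its initial [p] throughout — that segment must be underlying.
The DIM suffix is therefore /-bo/ underlyingly, with post-vocalic devoicing: voiced stops become voiceless after a vowel.
After 'night', which ends in a vowel, the suffix surfaces as [-po], giving [ɣavopo].

[ɣavopo]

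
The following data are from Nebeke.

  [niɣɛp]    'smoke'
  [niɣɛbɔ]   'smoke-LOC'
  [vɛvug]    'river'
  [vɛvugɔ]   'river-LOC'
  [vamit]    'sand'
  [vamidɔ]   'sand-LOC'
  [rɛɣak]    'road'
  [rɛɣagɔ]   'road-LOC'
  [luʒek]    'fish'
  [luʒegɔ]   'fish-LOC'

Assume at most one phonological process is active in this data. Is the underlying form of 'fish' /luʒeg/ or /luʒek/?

The stem for 'fish' ends in [k] in [luʒek] but [g] in [luʒegɔ].
But 'river' keeps [g] in both environments ([vɛvug], [vɛvugɔ]), so there is no rule changing /g/ to [k] in isolation.
So /k/ is underlying, and a rule of intervocalic voicing — voiceless stops become voiced between vowels — gives [g].

/luʒek/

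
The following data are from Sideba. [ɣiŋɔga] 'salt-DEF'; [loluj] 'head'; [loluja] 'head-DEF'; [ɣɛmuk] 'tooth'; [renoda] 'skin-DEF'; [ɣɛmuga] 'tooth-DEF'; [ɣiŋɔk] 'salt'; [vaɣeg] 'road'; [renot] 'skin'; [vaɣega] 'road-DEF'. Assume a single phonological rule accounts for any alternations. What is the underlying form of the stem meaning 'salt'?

The root 'salt' surfaces as [ɣiŋɔga] and [ɣiŋɔk], with a stem-final [g] ~ [k] alternation.
But 'road' keeps [g] in both environments ([vaɣega], [vaɣeg]), so there is no rule changing /g/ to [k] in isolation.
Therefore /k/ is basic and [g] is derived by intervocalic voicing (voiceless stops become voiced between vowels).
The underlying form of 'salt' is therefore /ɣiŋɔk/.

/ɣiŋɔk/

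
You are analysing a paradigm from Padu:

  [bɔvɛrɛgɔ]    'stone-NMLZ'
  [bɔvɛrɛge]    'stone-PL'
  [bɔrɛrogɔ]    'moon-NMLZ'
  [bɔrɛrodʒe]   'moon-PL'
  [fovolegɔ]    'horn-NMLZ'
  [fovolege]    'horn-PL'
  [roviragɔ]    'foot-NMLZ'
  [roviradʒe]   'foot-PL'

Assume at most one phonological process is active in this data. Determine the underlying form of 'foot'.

/roviradʒ/

In [roviragɔ] and [roviradʒe] the final segment of 'foot' alternates: [g] ~ [dʒ].
But 'stone' keeps [g] in both environments ([bɔvɛrɛgɔ], [bɔvɛrɛge]), so there is no rule changing /g/ to [dʒ] before the PL suffix.
The underlying segment must be /dʒ/; palato-alveolar /dʒ/ becomes [g] when no front vowel follows, yielding [g] there.
The underlying form of 'foot' is therefore /roviradʒ/.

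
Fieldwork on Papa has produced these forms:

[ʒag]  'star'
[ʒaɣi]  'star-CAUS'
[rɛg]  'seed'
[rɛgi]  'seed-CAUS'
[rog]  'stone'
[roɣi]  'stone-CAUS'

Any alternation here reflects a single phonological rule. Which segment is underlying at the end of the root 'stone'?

/ɣ/

'stone' shows [g] ~ [ɣ] at the end of the stem ([rog] vs [roɣi]).
If /g/ were underlying and a rule turned it into [ɣ] before the CAUS suffix, 'seed' would also alternate; but it has [g] in both [rɛg] and [rɛgi].
The alternation reflects word-final hardening: voiced fricatives become stops word-finally. /ɣ/ is underlying.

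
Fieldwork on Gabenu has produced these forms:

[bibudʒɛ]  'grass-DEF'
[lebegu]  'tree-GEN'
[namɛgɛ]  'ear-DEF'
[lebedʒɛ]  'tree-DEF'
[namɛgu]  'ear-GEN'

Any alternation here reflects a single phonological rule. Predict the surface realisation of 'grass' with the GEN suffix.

The root 'tree' surfaces as [lebegu] and [lebedʒɛ], with a stem-final [g] ~ [dʒ] alternation.
But 'ear' keeps [g] in both environments ([namɛgu], [namɛgɛ]), so there is no rule changing /g/ to [dʒ] before the DEF suffix.
Therefore /dʒ/ is basic and [g] is derived by depalatalization (palato-alveolar /dʒ/ becomes [g] when no front vowel follows).
From [bibudʒɛ] the stem 'grass' is /bibudʒ/; when no front vowel follows this yields [bibugu].

[bibugu]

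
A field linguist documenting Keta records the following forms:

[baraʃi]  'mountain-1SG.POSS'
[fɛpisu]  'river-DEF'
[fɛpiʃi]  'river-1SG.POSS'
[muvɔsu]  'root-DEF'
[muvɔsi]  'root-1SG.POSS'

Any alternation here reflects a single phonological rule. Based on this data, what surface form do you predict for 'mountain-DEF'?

The stem for 'river' ends in [s] in [fɛpisu] but [ʃ] in [fɛpiʃi].
Compare 'root', with invariant [s] in [muvɔsu] and [muvɔsi]: an analysis with underlying /s/ and a rule producing [ʃ] before the 1SG.POSS suffix would wrongly predict alternation here too.
The alternation reflects depalatalization: palato-alveolar /ʃ/ becomes [s] when no front vowel follows. /ʃ/ is underlying.
The one attested form of 'mountain', [baraʃi], shows underlying /baraʃ/. Applying the same rule when no front vowel follows gives [barasu].

[barasu]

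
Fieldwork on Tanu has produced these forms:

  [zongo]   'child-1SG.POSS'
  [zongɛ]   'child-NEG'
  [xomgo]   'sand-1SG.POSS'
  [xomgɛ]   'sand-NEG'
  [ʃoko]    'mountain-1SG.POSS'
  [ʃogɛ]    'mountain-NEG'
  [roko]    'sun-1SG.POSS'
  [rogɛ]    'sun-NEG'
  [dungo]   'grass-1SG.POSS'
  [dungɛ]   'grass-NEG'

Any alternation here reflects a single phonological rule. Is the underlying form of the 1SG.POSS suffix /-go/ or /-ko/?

/-ko/

The 1SG.POSS suffix surfaces as [-go] and [-ko], depending on the final segment of the stem.
By contrast the NEG suffix keeps its initial [g] throughout — that segment must be underlying.
So the underlying form is /-ko/, and voiceless stops become voiced after a nasal.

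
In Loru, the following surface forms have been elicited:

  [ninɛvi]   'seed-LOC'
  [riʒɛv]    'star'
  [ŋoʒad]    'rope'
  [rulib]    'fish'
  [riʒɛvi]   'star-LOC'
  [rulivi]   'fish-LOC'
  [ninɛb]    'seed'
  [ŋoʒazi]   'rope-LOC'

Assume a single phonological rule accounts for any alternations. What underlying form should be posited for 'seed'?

/ninɛb/

The stem for 'seed' ends in [v] in [ninɛvi] but [b] in [ninɛb].
But 'star' keeps [v] in both environments ([riʒɛvi], [riʒɛv]), so there is no rule changing /v/ to [b] in isolation.
The underlying segment must be /b/; voiced stops become fricatives between vowels, yielding [v] there.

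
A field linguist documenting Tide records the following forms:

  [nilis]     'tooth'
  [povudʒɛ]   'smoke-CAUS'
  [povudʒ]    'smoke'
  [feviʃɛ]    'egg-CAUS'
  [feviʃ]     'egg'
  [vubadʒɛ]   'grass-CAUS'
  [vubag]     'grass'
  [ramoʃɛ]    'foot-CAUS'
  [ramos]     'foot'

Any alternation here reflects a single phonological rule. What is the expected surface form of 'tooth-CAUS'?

'foot' shows [ʃ] ~ [s] at the end of the stem ([ramoʃɛ] vs [ramos]).
If /ʃ/ were underlying and a rule turned it into [s] in isolation, 'egg' would also alternate; but it has [ʃ] in both [feviʃɛ] and [feviʃ].
The alternation reflects palatalization before a front vowel: /g/ and /s/ become palato-alveolar [dʒ] and [ʃ] before a front vowel. /s/ is underlying.
The one attested form of 'tooth', [nilis], shows underlying /nilis/. Applying the same rule before a front vowel gives [niliʃɛ].

[niliʃɛ]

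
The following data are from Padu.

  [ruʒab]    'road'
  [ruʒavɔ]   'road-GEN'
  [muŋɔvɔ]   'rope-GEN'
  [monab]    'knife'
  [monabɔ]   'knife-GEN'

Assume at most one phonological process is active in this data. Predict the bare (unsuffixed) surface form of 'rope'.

The root 'road' surfaces as [ruʒab] and [ruʒavɔ], with a stem-final [b] ~ [v] alternation.
The stem 'knife' ([monab], [monabɔ]) shows [b] unchanged in both environments, so [b] cannot be basic with [v] derived before the GEN suffix.
The underlying segment must be /v/; voiced fricatives become stops word-finally, yielding [b] there.
The one attested form of 'rope', [muŋɔvɔ], shows underlying /muŋɔv/. Applying the same rule word-finally gives [muŋɔb].

[muŋɔb]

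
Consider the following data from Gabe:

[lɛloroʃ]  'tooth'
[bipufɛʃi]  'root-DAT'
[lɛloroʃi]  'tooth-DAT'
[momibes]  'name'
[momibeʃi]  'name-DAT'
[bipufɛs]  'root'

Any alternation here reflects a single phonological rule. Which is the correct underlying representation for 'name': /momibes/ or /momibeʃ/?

The root 'name' surfaces as [momibeʃi] and [momibes], with a stem-final [ʃ] ~ [s] alternation.
If /ʃ/ were underlying and a rule turned it into [s] in isolation, 'tooth' would also alternate; but it has [ʃ] in both [lɛloroʃi] and [lɛloroʃ].
The alternation reflects palatalization before a front vowel: /s/ becomes palato-alveolar [ʃ] before a front vowel. /s/ is underlying.

/momibes/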